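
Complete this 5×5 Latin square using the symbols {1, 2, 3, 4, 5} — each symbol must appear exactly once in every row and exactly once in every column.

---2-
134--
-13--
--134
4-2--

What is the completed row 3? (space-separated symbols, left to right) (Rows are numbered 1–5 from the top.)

(r1,c3) = 5
(r2,c4) = 5
(r2,c5) = 2
(r3,c4) = 4
(r3,c5) = 5
(r5,c2) = 5
(r5,c4) = 1
(r5,c5) = 3
(r1,c1) = 3
(r1,c2) = 4
(r1,c5) = 1
(r3,c1) = 2

2 1 3 4 5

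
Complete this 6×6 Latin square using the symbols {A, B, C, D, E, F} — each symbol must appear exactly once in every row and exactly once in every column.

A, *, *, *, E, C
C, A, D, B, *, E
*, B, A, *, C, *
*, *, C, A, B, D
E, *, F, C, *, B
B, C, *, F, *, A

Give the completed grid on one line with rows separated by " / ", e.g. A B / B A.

A F B D E C / C A D B F E / D B A E C F / F E C A B D / E D F C A B / B C E F D A

(r1,c3) = B
(r1,c4) = D
(r2,c5) = F
(r3,c4) = E
(r3,c6) = F
(r4,c1) = F
(r4,c2) = E
(r5,c2) = D
(r5,c5) = A
(r6,c3) = E
(r6,c5) = D
(r1,c2) = F
(r3,c1) = D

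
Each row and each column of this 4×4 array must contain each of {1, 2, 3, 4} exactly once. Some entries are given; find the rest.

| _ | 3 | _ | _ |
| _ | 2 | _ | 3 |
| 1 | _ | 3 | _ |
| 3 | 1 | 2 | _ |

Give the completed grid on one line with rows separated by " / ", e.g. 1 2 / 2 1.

2 3 4 1 / 4 2 1 3 / 1 4 3 2 / 3 1 2 4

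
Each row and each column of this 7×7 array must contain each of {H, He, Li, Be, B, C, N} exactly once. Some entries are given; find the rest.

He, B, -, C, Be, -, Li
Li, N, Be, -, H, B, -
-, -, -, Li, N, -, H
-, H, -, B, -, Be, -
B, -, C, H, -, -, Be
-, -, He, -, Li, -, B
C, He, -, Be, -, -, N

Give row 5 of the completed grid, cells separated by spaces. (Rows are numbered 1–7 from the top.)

B Li C H He N Be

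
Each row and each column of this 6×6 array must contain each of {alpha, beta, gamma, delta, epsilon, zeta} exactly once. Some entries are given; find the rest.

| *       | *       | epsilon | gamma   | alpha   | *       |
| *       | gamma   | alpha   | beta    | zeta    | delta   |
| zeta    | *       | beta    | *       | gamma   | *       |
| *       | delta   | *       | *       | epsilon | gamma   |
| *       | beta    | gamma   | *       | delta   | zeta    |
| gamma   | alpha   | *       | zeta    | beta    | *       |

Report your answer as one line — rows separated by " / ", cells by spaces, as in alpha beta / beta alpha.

delta zeta epsilon gamma alpha beta / epsilon gamma alpha beta zeta delta / zeta epsilon beta delta gamma alpha / beta delta zeta alpha epsilon gamma / alpha beta gamma epsilon delta zeta / gamma alpha delta zeta beta epsilon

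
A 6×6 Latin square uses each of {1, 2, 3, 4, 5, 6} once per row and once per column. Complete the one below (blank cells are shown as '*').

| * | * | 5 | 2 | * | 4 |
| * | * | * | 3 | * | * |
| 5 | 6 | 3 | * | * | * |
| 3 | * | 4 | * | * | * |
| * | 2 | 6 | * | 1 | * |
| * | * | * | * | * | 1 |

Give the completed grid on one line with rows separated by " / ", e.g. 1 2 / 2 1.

1 3 5 2 6 4 / 2 4 1 3 5 6 / 5 6 3 1 4 2 / 3 1 4 6 2 5 / 4 2 6 5 1 3 / 6 5 2 4 3 1

(r3,c6) = 2
(r5,c1) = 4
(r5,c4) = 5
(r5,c6) = 3
(r6,c3) = 2
(r2,c3) = 1
(r3,c5) = 4
(r6,c1) = 6
(r6,c4) = 4
(r1,c1) = 1
(r1,c2) = 3
(r1,c5) = 6
(r2,c1) = 2
(r2,c5) = 5
(r2,c6) = 6
(r3,c4) = 1
(r4,c4) = 6
(r4,c5) = 2
(r4,c6) = 5
(r6,c2) = 5
(r6,c5) = 3
(r2,c2) = 4
(r4,c2) = 1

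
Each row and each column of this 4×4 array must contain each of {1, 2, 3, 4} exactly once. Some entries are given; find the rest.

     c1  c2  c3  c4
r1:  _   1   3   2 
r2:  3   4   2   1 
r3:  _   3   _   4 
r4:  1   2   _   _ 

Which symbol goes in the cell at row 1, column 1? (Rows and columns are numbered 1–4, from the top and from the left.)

At row 1, column 1: row 1 has {1,2,3}; column 1 has {1,3}; that leaves 4.

4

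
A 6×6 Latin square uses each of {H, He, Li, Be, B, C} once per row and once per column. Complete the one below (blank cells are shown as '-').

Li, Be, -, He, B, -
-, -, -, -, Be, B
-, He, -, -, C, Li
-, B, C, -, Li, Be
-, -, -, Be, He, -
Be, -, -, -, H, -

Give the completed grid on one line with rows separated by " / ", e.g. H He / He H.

Li Be H He B C / C H He Li Be B / H He Be B C Li / He B C H Li Be / B C Li Be He H / Be Li B C H He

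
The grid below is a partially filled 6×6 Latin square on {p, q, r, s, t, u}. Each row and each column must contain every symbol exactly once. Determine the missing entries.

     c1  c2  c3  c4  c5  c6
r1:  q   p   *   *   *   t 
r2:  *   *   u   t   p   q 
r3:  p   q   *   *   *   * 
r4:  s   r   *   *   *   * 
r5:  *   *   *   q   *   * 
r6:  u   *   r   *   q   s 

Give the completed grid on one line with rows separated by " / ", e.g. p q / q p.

q p s r u t / r s u t p q / p q t s r u / s r q u t p / t u p q s r / u t r p q s

(r1,c3) = s
(r2,c1) = r
(r2,c2) = s
(r3,c3) = t
(r5,c1) = t
(r5,c2) = u
(r5,c3) = p
(r5,c6) = r
(r6,c2) = t
(r6,c4) = p
(r3,c6) = u
(r4,c3) = q
(r4,c4) = u
(r4,c5) = t
(r4,c6) = p
(r5,c5) = s
(r1,c4) = r
(r1,c5) = u
(r3,c4) = s
(r3,c5) = r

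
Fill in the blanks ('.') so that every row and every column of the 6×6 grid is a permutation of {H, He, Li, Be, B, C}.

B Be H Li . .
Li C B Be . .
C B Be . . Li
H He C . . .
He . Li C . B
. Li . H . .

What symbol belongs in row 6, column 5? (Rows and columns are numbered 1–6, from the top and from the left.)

(r3,c4) = He
(r3,c5) = H
(r4,c4) = B
(r4,c6) = Be
(r5,c2) = H
(r5,c5) = Be
(r6,c1) = Be
(r6,c3) = He
(r6,c6) = C
(r1,c6) = He
(r2,c5) = He
(r2,c6) = H
(r4,c5) = Li
(r6,c5) = B

B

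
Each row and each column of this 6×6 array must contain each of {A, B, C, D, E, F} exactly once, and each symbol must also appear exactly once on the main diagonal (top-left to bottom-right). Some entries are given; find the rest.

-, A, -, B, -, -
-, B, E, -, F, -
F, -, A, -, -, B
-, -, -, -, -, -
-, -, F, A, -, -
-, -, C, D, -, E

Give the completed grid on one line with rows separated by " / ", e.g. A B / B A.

C A D B E F / D B E C F A / F D A E C B / E C B F A D / B E F A D C / A F C D B E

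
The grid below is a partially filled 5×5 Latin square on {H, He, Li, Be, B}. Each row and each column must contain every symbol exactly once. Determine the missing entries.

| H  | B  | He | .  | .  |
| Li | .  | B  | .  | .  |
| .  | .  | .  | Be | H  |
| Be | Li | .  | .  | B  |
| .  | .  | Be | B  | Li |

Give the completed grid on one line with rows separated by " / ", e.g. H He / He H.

(r1,c4) = Li
(r1,c5) = Be
(r2,c5) = He
(r3,c2) = He
(r3,c3) = Li
(r4,c3) = H
(r4,c4) = He
(r5,c1) = He
(r5,c2) = H
(r2,c2) = Be
(r2,c4) = H
(r3,c1) = B

H B He Li Be / Li Be B H He / B He Li Be H / Be Li H He B / He H Be B Li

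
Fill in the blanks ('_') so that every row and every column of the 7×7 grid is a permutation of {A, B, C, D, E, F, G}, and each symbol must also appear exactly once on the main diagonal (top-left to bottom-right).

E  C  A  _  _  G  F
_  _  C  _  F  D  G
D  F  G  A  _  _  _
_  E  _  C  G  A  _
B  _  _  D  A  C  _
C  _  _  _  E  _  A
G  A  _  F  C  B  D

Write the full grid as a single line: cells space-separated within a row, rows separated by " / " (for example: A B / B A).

row 1 has {A,C,E,F,G}; column 4 has {A,C,D,F} — only B is left for (r1,c4).
row 1 has {A,B,C,E,F,G}; column 5 has {A,C,E,F,G} — only D is left for (r1,c5).
row 2 has {C,D,F,G}; column 1 has {B,C,D,E,G} — only A is left for (r2,c1).
row 2 has {A,C,D,F,G}; column 2 has {A,C,E,F}; the diagonal has {A,C,D,E,G} — only B is left for (r2,c2).
row 2 has {A,B,C,D,F,G}; column 4 has {A,B,C,D,F} — only E is left for (r2,c4).
row 3 has {A,D,F,G}; column 5 has {A,C,D,E,F,G} — only B is left for (r3,c5).
row 3 has {A,B,D,F,G}; column 6 has {A,B,C,D,G} — only E is left for (r3,c6).
row 3 has {A,B,D,E,F,G}; column 7 has {A,D,F,G} — only C is left for (r3,c7).
row 4 has {A,C,E,G}; column 1 has {A,B,C,D,E,G} — only F is left for (r4,c1).
row 4 has {A,C,E,F,G}; column 7 has {A,C,D,F,G} — only B is left for (r4,c7).
row 5 has {A,B,C,D}; column 2 has {A,B,C,E,F} — only G is left for (r5,c2).
row 5 has {A,B,C,D,G}; column 7 has {A,B,C,D,F,G} — only E is left for (r5,c7).
row 6 has {A,C,E}; column 2 has {A,B,C,E,F,G} — only D is left for (r6,c2).
row 6 has {A,C,D,E}; column 4 has {A,B,C,D,E,F} — only G is left for (r6,c4).
row 6 has {A,C,D,E,G}; column 6 has {A,B,C,D,E,G}; the diagonal has {A,B,C,D,E,G} — only F is left for (r6,c6).
row 7 has {A,B,C,D,F,G}; column 3 has {A,C,G} — only E is left for (r7,c3).
row 4 has {A,B,C,E,F,G}; column 3 has {A,C,E,G} — only D is left for (r4,c3).
row 5 has {A,B,C,D,E,G}; column 3 has {A,C,D,E,G} — only F is left for (r5,c3).
row 6 has {A,C,D,E,F,G}; column 3 has {A,C,D,E,F,G} — only B is left for (r6,c3).

E C A B D G F / A B C E F D G / D F G A B E C / F E D C G A B / B G F D A C E / C D B G E F A / G A E F C B D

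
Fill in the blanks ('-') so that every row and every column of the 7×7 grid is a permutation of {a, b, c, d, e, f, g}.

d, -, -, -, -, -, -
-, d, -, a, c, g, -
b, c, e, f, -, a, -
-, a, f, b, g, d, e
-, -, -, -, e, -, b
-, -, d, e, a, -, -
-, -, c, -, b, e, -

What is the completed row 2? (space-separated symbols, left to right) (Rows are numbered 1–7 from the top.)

(r1,c5) = f
(r2,c3) = b
(r2,c7) = f
(r3,c5) = d
(r3,c7) = g
(r4,c1) = c
(r6,c7) = c
(r1,c7) = a
(r2,c1) = e

e d b a c g f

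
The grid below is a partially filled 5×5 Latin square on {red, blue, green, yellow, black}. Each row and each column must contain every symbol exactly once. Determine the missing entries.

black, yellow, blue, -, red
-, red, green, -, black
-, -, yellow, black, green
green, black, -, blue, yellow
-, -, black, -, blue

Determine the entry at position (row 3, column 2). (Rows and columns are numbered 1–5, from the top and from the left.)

blue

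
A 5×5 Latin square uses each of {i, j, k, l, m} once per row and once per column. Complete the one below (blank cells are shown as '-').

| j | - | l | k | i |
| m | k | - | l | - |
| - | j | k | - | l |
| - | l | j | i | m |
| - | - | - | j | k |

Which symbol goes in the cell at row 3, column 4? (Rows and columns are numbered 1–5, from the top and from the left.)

m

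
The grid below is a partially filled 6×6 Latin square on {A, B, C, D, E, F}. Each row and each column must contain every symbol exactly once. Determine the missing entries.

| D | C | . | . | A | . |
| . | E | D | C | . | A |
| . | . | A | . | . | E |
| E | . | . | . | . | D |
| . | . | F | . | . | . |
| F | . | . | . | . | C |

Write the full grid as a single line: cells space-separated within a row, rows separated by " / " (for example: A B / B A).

D C E B A F / B E D C F A / C B A F D E / E F C A B D / A D F E C B / F A B D E C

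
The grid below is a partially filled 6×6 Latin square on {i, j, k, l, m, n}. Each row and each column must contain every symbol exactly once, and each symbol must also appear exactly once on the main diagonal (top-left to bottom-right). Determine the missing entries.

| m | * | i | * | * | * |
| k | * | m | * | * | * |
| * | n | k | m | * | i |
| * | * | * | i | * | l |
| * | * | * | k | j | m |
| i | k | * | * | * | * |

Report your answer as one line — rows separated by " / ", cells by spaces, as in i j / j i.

m j i l n k / k l m n i j / j n k m l i / n m j i k l / l i n k j m / i k l j m n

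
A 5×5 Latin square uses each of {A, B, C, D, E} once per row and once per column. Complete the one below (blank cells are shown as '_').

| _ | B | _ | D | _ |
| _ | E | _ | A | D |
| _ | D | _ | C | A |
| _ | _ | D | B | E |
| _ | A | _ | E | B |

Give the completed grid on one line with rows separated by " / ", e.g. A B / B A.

Cell (r1,c5): row 1 has {B,D}; column 5 has {A,B,D,E} → C.
Cell (r4,c2): row 4 has {B,D,E}; column 2 has {A,B,D,E} → C.
Cell (r5,c3): row 5 has {A,B,E}; column 3 has {D} → C.
Cell (r2,c3): row 2 has {A,D,E}; column 3 has {C,D} → B.
Cell (r3,c3): row 3 has {A,C,D}; column 3 has {B,C,D} → E.
Cell (r4,c1): row 4 has {B,C,D,E}; column 1 is empty so far → A.
Cell (r5,c1): row 5 has {A,B,C,E}; column 1 has {A} → D.
Cell (r1,c1): row 1 has {B,C,D}; column 1 has {A,D} → E.
Cell (r1,c3): row 1 has {B,C,D,E}; column 3 has {B,C,D,E} → A.
Cell (r2,c1): row 2 has {A,B,D,E}; column 1 has {A,D,E} → C.
Cell (r3,c1): row 3 has {A,C,D,E}; column 1 has {A,C,D,E} → B.

E B A D C / C E B A D / B D E C A / A C D B E / D A C E B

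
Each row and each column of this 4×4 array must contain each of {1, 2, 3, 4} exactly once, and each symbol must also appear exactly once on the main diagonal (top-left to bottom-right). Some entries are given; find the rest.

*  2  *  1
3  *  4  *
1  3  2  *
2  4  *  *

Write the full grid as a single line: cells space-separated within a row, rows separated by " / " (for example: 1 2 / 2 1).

(r1,c1) = 4
(r1,c3) = 3
(r2,c2) = 1
(r2,c4) = 2
(r3,c4) = 4
(r4,c3) = 1
(r4,c4) = 3

4 2 3 1 / 3 1 4 2 / 1 3 2 4 / 2 4 1 3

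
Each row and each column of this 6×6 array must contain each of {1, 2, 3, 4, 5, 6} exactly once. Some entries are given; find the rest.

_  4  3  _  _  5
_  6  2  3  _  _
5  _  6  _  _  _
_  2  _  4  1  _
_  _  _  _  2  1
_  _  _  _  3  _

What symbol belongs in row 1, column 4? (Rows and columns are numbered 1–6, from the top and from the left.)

1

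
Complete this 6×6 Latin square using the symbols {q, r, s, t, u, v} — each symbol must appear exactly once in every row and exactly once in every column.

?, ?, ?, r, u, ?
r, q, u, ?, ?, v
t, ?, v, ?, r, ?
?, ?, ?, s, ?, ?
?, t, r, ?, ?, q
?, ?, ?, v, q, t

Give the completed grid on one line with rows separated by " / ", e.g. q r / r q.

(r1,c6): row 1 has {r,u}; column 6 has {q,t,v}, so it must be s.
(r2,c4): row 2 has {q,r,u,v}; column 4 has {r,s,v}, so it must be t.
(r2,c5): row 2 has {q,r,t,u,v}; column 5 has {q,r,u}, so it must be s.
(r3,c6): row 3 has {r,t,v}; column 6 has {q,s,t,v}, so it must be u.
(r4,c6): row 4 has {s}; column 6 has {q,s,t,u,v}, so it must be r.
(r5,c4): row 5 has {q,r,t}; column 4 has {r,s,t,v}, so it must be u.
(r5,c5): row 5 has {q,r,t,u}; column 5 has {q,r,s,u}, so it must be v.
(r6,c3): row 6 has {q,t,v}; column 3 has {r,u,v}, so it must be s.
(r1,c2): row 1 has {r,s,u}; column 2 has {q,t}, so it must be v.
(r3,c2): row 3 has {r,t,u,v}; column 2 has {q,t,v}, so it must be s.
(r3,c4): row 3 has {r,s,t,u,v}; column 4 has {r,s,t,u,v}, so it must be q.
(r4,c2): row 4 has {r,s}; column 2 has {q,s,t,v}, so it must be u.
(r4,c5): row 4 has {r,s,u}; column 5 has {q,r,s,u,v}, so it must be t.
(r5,c1): row 5 has {q,r,t,u,v}; column 1 has {r,t}, so it must be s.
(r6,c1): row 6 has {q,s,t,v}; column 1 has {r,s,t}, so it must be u.
(r6,c2): row 6 has {q,s,t,u,v}; column 2 has {q,s,t,u,v}, so it must be r.
(r1,c1): row 1 has {r,s,u,v}; column 1 has {r,s,t,u}, so it must be q.
(r1,c3): row 1 has {q,r,s,u,v}; column 3 has {r,s,u,v}, so it must be t.
(r4,c1): row 4 has {r,s,t,u}; column 1 has {q,r,s,t,u}, so it must be v.
(r4,c3): row 4 has {r,s,t,u,v}; column 3 has {r,s,t,u,v}, so it must be q.

q v t r u s / r q u t s v / t s v q r u / v u q s t r / s t r u v q / u r s v q t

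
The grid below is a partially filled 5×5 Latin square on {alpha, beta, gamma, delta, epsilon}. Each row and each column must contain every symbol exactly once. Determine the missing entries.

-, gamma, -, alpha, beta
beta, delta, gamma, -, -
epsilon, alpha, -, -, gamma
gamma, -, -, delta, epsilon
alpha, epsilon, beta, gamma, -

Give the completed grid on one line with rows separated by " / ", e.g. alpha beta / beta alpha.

Cell (r1,c1): row 1 has {alpha,beta,gamma}; column 1 has {alpha,beta,gamma,epsilon} → delta.
Cell (r1,c3): row 1 has {alpha,beta,gamma,delta}; column 3 has {beta,gamma} → epsilon.
Cell (r2,c4): row 2 has {beta,gamma,delta}; column 4 has {alpha,gamma,delta} → epsilon.
Cell (r2,c5): row 2 has {beta,gamma,delta,epsilon}; column 5 has {beta,gamma,epsilon} → alpha.
Cell (r3,c3): row 3 has {alpha,gamma,epsilon}; column 3 has {beta,gamma,epsilon} → delta.
Cell (r3,c4): row 3 has {alpha,gamma,delta,epsilon}; column 4 has {alpha,gamma,delta,epsilon} → beta.
Cell (r4,c2): row 4 has {gamma,delta,epsilon}; column 2 has {alpha,gamma,delta,epsilon} → beta.
Cell (r4,c3): row 4 has {beta,gamma,delta,epsilon}; column 3 has {beta,gamma,delta,epsilon} → alpha.
Cell (r5,c5): row 5 has {alpha,beta,gamma,epsilon}; column 5 has {alpha,beta,gamma,epsilon} → delta.

delta gamma epsilon alpha beta / beta delta gamma epsilon alpha / epsilon alpha delta beta gamma / gamma beta alpha delta epsilon / alpha epsilon beta gamma delta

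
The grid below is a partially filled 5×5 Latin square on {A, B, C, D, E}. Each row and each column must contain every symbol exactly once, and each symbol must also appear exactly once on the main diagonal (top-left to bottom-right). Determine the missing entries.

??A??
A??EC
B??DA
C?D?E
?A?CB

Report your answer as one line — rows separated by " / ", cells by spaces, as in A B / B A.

E C A B D / A D B E C / B E C D A / C B D A E / D A E C B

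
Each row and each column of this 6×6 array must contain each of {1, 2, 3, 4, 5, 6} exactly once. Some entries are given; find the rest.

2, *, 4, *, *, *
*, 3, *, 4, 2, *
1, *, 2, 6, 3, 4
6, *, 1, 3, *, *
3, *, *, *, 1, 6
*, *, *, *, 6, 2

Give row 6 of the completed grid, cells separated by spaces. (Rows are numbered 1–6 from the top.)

4 1 3 5 6 2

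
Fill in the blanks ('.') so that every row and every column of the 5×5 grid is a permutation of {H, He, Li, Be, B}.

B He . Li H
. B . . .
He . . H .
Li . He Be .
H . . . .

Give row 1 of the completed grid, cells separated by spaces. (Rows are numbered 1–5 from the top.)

(r1,c3) = Be

B He Be Li H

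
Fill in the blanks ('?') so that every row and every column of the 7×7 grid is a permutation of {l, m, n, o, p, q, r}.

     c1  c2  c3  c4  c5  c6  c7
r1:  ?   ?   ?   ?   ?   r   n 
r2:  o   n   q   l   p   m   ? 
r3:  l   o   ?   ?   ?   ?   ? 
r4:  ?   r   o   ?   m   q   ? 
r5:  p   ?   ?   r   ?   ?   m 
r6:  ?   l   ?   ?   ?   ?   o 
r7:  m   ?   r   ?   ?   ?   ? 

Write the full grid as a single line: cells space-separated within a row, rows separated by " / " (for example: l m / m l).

q m p o l r n / o n q l p m r / l o m q r n p / n r o p m q l / p q l r n o m / r l n m q p o / m p r n o l q

(r1,c1) = q
(r2,c7) = r
(r4,c1) = n
(r4,c4) = p
(r4,c7) = l
(r5,c2) = q
(r6,c1) = r
(r7,c2) = p
(r7,c7) = q
(r1,c2) = m
(r1,c4) = o
(r1,c5) = l
(r3,c7) = p
(r7,c4) = n
(r7,c5) = o
(r7,c6) = l
(r1,c3) = p
(r3,c6) = n
(r5,c5) = n
(r5,c6) = o
(r6,c5) = q
(r6,c6) = p
(r3,c3) = m
(r3,c4) = q
(r3,c5) = r
(r5,c3) = l
(r6,c3) = n
(r6,c4) = m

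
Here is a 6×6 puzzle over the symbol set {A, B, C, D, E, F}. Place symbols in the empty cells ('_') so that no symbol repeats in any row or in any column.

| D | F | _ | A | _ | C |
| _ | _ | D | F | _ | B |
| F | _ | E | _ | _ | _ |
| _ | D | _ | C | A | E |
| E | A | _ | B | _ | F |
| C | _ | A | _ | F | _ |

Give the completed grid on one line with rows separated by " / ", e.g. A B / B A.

(r1,c3) = B
(r1,c5) = E
(r2,c1) = A
(r2,c5) = C
(r3,c4) = D
(r3,c5) = B
(r3,c6) = A
(r4,c1) = B
(r4,c3) = F
(r5,c3) = C
(r5,c5) = D
(r6,c4) = E
(r6,c6) = D
(r2,c2) = E
(r3,c2) = C
(r6,c2) = B

D F B A E C / A E D F C B / F C E D B A / B D F C A E / E A C B D F / C B A E F D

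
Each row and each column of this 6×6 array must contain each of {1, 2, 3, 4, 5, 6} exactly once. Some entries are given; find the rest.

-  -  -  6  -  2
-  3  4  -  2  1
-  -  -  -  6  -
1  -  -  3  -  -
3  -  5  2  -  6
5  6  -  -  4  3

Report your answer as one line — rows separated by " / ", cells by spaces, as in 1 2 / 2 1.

4 5 1 6 3 2 / 6 3 4 5 2 1 / 2 1 3 4 6 5 / 1 2 6 3 5 4 / 3 4 5 2 1 6 / 5 6 2 1 4 3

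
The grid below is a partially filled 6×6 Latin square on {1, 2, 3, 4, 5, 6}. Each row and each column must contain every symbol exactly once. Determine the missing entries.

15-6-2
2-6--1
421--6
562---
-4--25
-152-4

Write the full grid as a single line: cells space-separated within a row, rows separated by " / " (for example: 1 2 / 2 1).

row 2 has {1,2,6}; column 2 has {1,2,4,5,6} — only 3 is left for (r2,c2).
row 4 has {2,5,6}; column 6 has {1,2,4,5,6} — only 3 is left for (r4,c6).
row 5 has {2,4,5}; column 3 has {1,2,5,6} — only 3 is left for (r5,c3).
row 5 has {2,3,4,5}; column 4 has {2,6} — only 1 is left for (r5,c4).
row 1 has {1,2,5,6}; column 3 has {1,2,3,5,6} — only 4 is left for (r1,c3).
row 1 has {1,2,4,5,6}; column 5 has {2} — only 3 is left for (r1,c5).
row 3 has {1,2,4,6}; column 5 has {2,3} — only 5 is left for (r3,c5).
row 4 has {2,3,5,6}; column 4 has {1,2,6} — only 4 is left for (r4,c4).
row 4 has {2,3,4,5,6}; column 5 has {2,3,5} — only 1 is left for (r4,c5).
row 5 has {1,2,3,4,5}; column 1 has {1,2,4,5} — only 6 is left for (r5,c1).
row 6 has {1,2,4,5}; column 1 has {1,2,4,5,6} — only 3 is left for (r6,c1).
row 6 has {1,2,3,4,5}; column 5 has {1,2,3,5} — only 6 is left for (r6,c5).
row 2 has {1,2,3,6}; column 4 has {1,2,4,6} — only 5 is left for (r2,c4).
row 2 has {1,2,3,5,6}; column 5 has {1,2,3,5,6} — only 4 is left for (r2,c5).
row 3 has {1,2,4,5,6}; column 4 has {1,2,4,5,6} — only 3 is left for (r3,c4).

1 5 4 6 3 2 / 2 3 6 5 4 1 / 4 2 1 3 5 6 / 5 6 2 4 1 3 / 6 4 3 1 2 5 / 3 1 5 2 6 4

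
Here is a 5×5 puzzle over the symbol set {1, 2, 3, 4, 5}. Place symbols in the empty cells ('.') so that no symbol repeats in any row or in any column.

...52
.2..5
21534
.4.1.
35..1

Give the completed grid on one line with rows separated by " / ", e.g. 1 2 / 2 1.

4 3 1 5 2 / 1 2 3 4 5 / 2 1 5 3 4 / 5 4 2 1 3 / 3 5 4 2 1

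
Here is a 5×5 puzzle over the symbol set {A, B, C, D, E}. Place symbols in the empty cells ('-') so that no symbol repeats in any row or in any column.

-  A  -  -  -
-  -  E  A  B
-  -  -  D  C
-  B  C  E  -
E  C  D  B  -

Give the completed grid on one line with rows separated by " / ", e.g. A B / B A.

D A B C E / C D E A B / B E A D C / A B C E D / E C D B A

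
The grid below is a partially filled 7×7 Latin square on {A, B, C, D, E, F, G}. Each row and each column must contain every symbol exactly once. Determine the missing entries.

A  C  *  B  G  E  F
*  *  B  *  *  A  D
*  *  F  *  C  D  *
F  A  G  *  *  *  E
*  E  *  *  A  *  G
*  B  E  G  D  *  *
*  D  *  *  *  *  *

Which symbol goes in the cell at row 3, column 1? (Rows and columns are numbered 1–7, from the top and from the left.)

E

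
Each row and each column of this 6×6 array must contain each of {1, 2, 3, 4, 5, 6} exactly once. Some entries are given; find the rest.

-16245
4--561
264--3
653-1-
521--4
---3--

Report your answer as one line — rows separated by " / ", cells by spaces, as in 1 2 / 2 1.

3 1 6 2 4 5 / 4 3 2 5 6 1 / 2 6 4 1 5 3 / 6 5 3 4 1 2 / 5 2 1 6 3 4 / 1 4 5 3 2 6

(r1,c1): row 1 has {1,2,4,5,6}; column 1 has {2,4,5,6}, so it must be 3.
(r2,c2): row 2 has {1,4,5,6}; column 2 has {1,2,5,6}, so it must be 3.
(r2,c3): row 2 has {1,3,4,5,6}; column 3 has {1,3,4,6}, so it must be 2.
(r3,c4): row 3 has {2,3,4,6}; column 4 has {2,3,5}, so it must be 1.
(r3,c5): row 3 has {1,2,3,4,6}; column 5 has {1,4,6}, so it must be 5.
(r4,c4): row 4 has {1,3,5,6}; column 4 has {1,2,3,5}, so it must be 4.
(r4,c6): row 4 has {1,3,4,5,6}; column 6 has {1,3,4,5}, so it must be 2.
(r5,c4): row 5 has {1,2,4,5}; column 4 has {1,2,3,4,5}, so it must be 6.
(r5,c5): row 5 has {1,2,4,5,6}; column 5 has {1,4,5,6}, so it must be 3.
(r6,c1): row 6 has {3}; column 1 has {2,3,4,5,6}, so it must be 1.
(r6,c2): row 6 has {1,3}; column 2 has {1,2,3,5,6}, so it must be 4.
(r6,c3): row 6 has {1,3,4}; column 3 has {1,2,3,4,6}, so it must be 5.
(r6,c5): row 6 has {1,3,4,5}; column 5 has {1,3,4,5,6}, so it must be 2.
(r6,c6): row 6 has {1,2,3,4,5}; column 6 has {1,2,3,4,5}, so it must be 6.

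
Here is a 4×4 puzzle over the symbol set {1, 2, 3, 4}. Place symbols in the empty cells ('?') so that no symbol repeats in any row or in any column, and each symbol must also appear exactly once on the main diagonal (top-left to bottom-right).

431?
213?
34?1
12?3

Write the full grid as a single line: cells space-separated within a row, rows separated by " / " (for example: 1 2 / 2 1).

Cell (r1,c4): row 1 has {1,3,4}; column 4 has {1,3} → 2.
Cell (r2,c4): row 2 has {1,2,3}; column 4 has {1,2,3} → 4.
Cell (r3,c3): row 3 has {1,3,4}; column 3 has {1,3}; the diagonal has {1,3,4} → 2.
Cell (r4,c3): row 4 has {1,2,3}; column 3 has {1,2,3} → 4.

4 3 1 2 / 2 1 3 4 / 3 4 2 1 / 1 2 4 3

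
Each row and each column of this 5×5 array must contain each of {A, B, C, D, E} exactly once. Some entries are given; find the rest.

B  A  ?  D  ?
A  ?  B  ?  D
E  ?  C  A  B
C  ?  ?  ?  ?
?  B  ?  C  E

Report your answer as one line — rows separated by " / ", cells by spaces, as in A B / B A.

B A E D C / A C B E D / E D C A B / C E D B A / D B A C E

At row 1, column 3: row 1 has {A,B,D}; column 3 has {B,C}; that leaves E.
At row 1, column 5: row 1 has {A,B,D,E}; column 5 has {B,D,E}; that leaves C.
At row 2, column 4: row 2 has {A,B,D}; column 4 has {A,C,D}; that leaves E.
At row 3, column 2: row 3 has {A,B,C,E}; column 2 has {A,B}; that leaves D.
At row 4, column 2: row 4 has {C}; column 2 has {A,B,D}; that leaves E.
At row 4, column 4: row 4 has {C,E}; column 4 has {A,C,D,E}; that leaves B.
At row 4, column 5: row 4 has {B,C,E}; column 5 has {B,C,D,E}; that leaves A.
At row 5, column 1: row 5 has {B,C,E}; column 1 has {A,B,C,E}; that leaves D.
At row 5, column 3: row 5 has {B,C,D,E}; column 3 has {B,C,E}; that leaves A.
At row 2, column 2: row 2 has {A,B,D,E}; column 2 has {A,B,D,E}; that leaves C.
At row 4, column 3: row 4 has {A,B,C,E}; column 3 has {A,B,C,E}; that leaves D.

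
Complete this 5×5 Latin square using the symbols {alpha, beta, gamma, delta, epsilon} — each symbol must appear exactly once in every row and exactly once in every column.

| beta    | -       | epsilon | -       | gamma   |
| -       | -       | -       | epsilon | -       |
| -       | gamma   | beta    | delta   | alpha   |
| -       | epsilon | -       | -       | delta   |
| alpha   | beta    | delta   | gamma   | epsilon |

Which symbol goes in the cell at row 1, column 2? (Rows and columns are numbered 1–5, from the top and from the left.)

(r1,c4) = alpha
(r2,c5) = beta
(r3,c1) = epsilon
(r4,c1) = gamma
(r4,c3) = alpha
(r4,c4) = beta
(r1,c2) = delta

delta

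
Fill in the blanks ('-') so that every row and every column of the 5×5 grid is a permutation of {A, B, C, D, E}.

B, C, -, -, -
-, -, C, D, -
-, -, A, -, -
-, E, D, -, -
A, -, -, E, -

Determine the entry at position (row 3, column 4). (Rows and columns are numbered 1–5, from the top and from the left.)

(r1,c3) = E
(r1,c4) = A
(r1,c5) = D
(r2,c1) = E
(r4,c1) = C
(r4,c4) = B
(r4,c5) = A
(r5,c3) = B
(r5,c5) = C
(r2,c5) = B
(r3,c1) = D
(r3,c2) = B
(r3,c4) = C

C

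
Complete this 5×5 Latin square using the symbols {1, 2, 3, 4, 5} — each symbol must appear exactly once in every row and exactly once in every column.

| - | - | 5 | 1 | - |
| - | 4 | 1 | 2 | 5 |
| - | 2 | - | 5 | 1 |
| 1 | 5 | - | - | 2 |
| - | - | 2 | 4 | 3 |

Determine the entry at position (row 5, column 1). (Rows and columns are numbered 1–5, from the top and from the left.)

(r1,c2): row 1 has {1,5}; column 2 has {2,4,5}, so it must be 3.
(r1,c5): row 1 has {1,3,5}; column 5 has {1,2,3,5}, so it must be 4.
(r2,c1): row 2 has {1,2,4,5}; column 1 has {1}, so it must be 3.
(r3,c1): row 3 has {1,2,5}; column 1 has {1,3}, so it must be 4.
(r3,c3): row 3 has {1,2,4,5}; column 3 has {1,2,5}, so it must be 3.
(r4,c3): row 4 has {1,2,5}; column 3 has {1,2,3,5}, so it must be 4.
(r4,c4): row 4 has {1,2,4,5}; column 4 has {1,2,4,5}, so it must be 3.
(r5,c1): row 5 has {2,3,4}; column 1 has {1,3,4}, so it must be 5.

5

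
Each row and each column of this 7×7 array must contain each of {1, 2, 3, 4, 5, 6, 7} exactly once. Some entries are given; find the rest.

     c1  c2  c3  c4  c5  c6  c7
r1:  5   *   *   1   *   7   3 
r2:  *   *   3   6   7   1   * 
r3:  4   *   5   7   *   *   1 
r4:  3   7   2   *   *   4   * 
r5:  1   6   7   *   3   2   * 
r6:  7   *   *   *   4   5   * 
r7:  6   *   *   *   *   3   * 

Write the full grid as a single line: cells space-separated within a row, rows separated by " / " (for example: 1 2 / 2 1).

5 2 4 1 6 7 3 / 2 5 3 6 7 1 4 / 4 3 5 7 2 6 1 / 3 7 2 5 1 4 6 / 1 6 7 4 3 2 5 / 7 1 6 3 4 5 2 / 6 4 1 2 5 3 7

row 2 has {1,3,6,7}; column 1 has {1,3,4,5,6,7} — only 2 is left for (r2,c1).
row 3 has {1,4,5,7}; column 6 has {1,2,3,4,5,7} — only 6 is left for (r3,c6).
row 4 has {2,3,4,7}; column 4 has {1,6,7} — only 5 is left for (r4,c4).
row 4 has {2,3,4,5,7}; column 7 has {1,3} — only 6 is left for (r4,c7).
row 5 has {1,2,3,6,7}; column 4 has {1,5,6,7} — only 4 is left for (r5,c4).
row 5 has {1,2,3,4,6,7}; column 7 has {1,3,6} — only 5 is left for (r5,c7).
row 6 has {4,5,7}; column 7 has {1,3,5,6} — only 2 is left for (r6,c7).
row 7 has {3,6}; column 4 has {1,4,5,6,7} — only 2 is left for (r7,c4).
row 2 has {1,2,3,6,7}; column 7 has {1,2,3,5,6} — only 4 is left for (r2,c7).
row 3 has {1,4,5,6,7}; column 5 has {3,4,7} — only 2 is left for (r3,c5).
row 4 has {2,3,4,5,6,7}; column 5 has {2,3,4,7} — only 1 is left for (r4,c5).
row 6 has {2,4,5,7}; column 4 has {1,2,4,5,6,7} — only 3 is left for (r6,c4).
row 7 has {2,3,6}; column 5 has {1,2,3,4,7} — only 5 is left for (r7,c5).
row 7 has {2,3,5,6}; column 7 has {1,2,3,4,5,6} — only 7 is left for (r7,c7).
row 1 has {1,3,5,7}; column 5 has {1,2,3,4,5,7} — only 6 is left for (r1,c5).
row 2 has {1,2,3,4,6,7}; column 2 has {6,7} — only 5 is left for (r2,c2).
row 3 has {1,2,4,5,6,7}; column 2 has {5,6,7} — only 3 is left for (r3,c2).
row 6 has {2,3,4,5,7}; column 2 has {3,5,6,7} — only 1 is left for (r6,c2).
row 6 has {1,2,3,4,5,7}; column 3 has {2,3,5,7} — only 6 is left for (r6,c3).
row 7 has {2,3,5,6,7}; column 2 has {1,3,5,6,7} — only 4 is left for (r7,c2).
row 7 has {2,3,4,5,6,7}; column 3 has {2,3,5,6,7} — only 1 is left for (r7,c3).
row 1 has {1,3,5,6,7}; column 2 has {1,3,4,5,6,7} — only 2 is left for (r1,c2).
row 1 has {1,2,3,5,6,7}; column 3 has {1,2,3,5,6,7} — only 4 is left for (r1,c3).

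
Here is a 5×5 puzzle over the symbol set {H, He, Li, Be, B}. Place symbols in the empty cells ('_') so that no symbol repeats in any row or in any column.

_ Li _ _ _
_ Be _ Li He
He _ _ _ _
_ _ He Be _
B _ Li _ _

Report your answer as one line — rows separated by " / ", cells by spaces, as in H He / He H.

Be Li H He B / H Be B Li He / He H Be B Li / Li B He Be H / B He Li H Be

row 2 has {He,Li,Be}; column 1 has {He,B} — only H is left for (r2,c1).
row 2 has {H,He,Li,Be}; column 3 has {He,Li} — only B is left for (r2,c3).
row 4 has {He,Be}; column 1 has {H,He,B} — only Li is left for (r4,c1).
row 1 has {Li}; column 1 has {H,He,Li,B} — only Be is left for (r1,c1).
row 1 has {Li,Be}; column 3 has {He,Li,B} — only H is left for (r1,c3).
row 1 has {H,Li,Be}; column 5 has {He} — only B is left for (r1,c5).
row 3 has {He}; column 3 has {H,He,Li,B} — only Be is left for (r3,c3).
row 4 has {He,Li,Be}; column 5 has {He,B} — only H is left for (r4,c5).
row 5 has {Li,B}; column 5 has {H,He,B} — only Be is left for (r5,c5).
row 1 has {H,Li,Be,B}; column 4 has {Li,Be} — only He is left for (r1,c4).
row 3 has {He,Be}; column 5 has {H,He,Be,B} — only Li is left for (r3,c5).
row 4 has {H,He,Li,Be}; column 2 has {Li,Be} — only B is left for (r4,c2).
row 5 has {Li,Be,B}; column 4 has {He,Li,Be} — only H is left for (r5,c4).
row 3 has {He,Li,Be}; column 2 has {Li,Be,B} — only H is left for (r3,c2).
row 3 has {H,He,Li,Be}; column 4 has {H,He,Li,Be} — only B is left for (r3,c4).
row 5 has {H,Li,Be,B}; column 2 has {H,Li,Be,B} — only He is left for (r5,c2).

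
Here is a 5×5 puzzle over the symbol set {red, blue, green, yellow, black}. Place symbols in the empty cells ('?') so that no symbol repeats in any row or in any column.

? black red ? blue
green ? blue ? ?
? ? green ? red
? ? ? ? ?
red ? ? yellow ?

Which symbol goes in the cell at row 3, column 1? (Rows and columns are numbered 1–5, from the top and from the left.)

black

(r1,c1) = yellow
(r1,c4) = green
(r5,c3) = black
(r5,c5) = green
(r4,c3) = yellow
(r4,c5) = black
(r5,c2) = blue
(r2,c5) = yellow
(r3,c2) = yellow
(r4,c1) = blue
(r4,c4) = red
(r2,c2) = red
(r2,c4) = black
(r3,c1) = black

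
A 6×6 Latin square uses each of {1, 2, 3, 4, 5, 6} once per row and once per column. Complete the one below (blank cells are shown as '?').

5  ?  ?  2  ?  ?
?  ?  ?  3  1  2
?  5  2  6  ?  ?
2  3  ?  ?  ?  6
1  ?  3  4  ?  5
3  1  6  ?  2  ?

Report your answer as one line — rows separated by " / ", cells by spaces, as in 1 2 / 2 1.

5 6 1 2 4 3 / 6 4 5 3 1 2 / 4 5 2 6 3 1 / 2 3 4 1 5 6 / 1 2 3 4 6 5 / 3 1 6 5 2 4

(r3,c1) = 4
(r3,c5) = 3
(r3,c6) = 1
(r5,c5) = 6
(r6,c4) = 5
(r6,c6) = 4
(r1,c5) = 4
(r1,c6) = 3
(r2,c1) = 6
(r2,c2) = 4
(r2,c3) = 5
(r4,c4) = 1
(r4,c5) = 5
(r5,c2) = 2
(r1,c2) = 6
(r1,c3) = 1
(r4,c3) = 4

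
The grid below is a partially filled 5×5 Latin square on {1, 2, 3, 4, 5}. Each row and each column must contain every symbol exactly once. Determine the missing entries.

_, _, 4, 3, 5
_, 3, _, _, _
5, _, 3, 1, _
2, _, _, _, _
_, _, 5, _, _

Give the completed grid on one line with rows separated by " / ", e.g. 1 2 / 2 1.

(r1,c1) = 1
(r1,c2) = 2
(r2,c1) = 4
(r3,c2) = 4
(r3,c5) = 2
(r4,c3) = 1
(r5,c1) = 3
(r5,c2) = 1
(r5,c5) = 4
(r2,c3) = 2
(r2,c4) = 5
(r2,c5) = 1
(r4,c2) = 5
(r4,c4) = 4
(r4,c5) = 3
(r5,c4) = 2

1 2 4 3 5 / 4 3 2 5 1 / 5 4 3 1 2 / 2 5 1 4 3 / 3 1 5 2 4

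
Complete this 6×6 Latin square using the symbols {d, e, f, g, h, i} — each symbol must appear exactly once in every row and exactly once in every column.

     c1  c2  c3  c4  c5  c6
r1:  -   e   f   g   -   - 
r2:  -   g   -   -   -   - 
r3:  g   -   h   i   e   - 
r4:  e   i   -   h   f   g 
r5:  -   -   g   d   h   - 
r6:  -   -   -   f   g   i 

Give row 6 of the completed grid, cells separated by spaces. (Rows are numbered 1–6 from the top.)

(r2,c4) = e
(r4,c3) = d
(r5,c2) = f
(r5,c6) = e
(r6,c3) = e
(r2,c3) = i
(r2,c5) = d
(r3,c2) = d
(r3,c6) = f
(r5,c1) = i
(r6,c2) = h
(r1,c5) = i
(r2,c6) = h
(r6,c1) = d

d h e f g i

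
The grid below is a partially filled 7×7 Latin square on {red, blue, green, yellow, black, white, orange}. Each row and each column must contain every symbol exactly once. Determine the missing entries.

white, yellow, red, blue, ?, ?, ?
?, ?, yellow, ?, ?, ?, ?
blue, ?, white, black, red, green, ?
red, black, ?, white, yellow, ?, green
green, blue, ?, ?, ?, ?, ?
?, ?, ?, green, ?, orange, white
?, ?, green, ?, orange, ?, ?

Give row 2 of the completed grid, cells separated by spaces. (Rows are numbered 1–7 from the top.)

orange green yellow red blue white black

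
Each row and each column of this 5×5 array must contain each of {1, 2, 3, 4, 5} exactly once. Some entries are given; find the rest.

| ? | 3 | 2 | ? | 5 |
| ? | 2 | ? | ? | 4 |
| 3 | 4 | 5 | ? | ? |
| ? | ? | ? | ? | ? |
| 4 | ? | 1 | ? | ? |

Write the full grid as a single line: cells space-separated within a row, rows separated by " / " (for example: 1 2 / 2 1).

(r1,c1) = 1
(r1,c4) = 4
(r2,c1) = 5
(r2,c3) = 3
(r2,c4) = 1
(r3,c4) = 2
(r3,c5) = 1
(r4,c1) = 2
(r4,c3) = 4
(r4,c5) = 3
(r5,c2) = 5
(r5,c4) = 3
(r5,c5) = 2
(r4,c2) = 1
(r4,c4) = 5

1 3 2 4 5 / 5 2 3 1 4 / 3 4 5 2 1 / 2 1 4 5 3 / 4 5 1 3 2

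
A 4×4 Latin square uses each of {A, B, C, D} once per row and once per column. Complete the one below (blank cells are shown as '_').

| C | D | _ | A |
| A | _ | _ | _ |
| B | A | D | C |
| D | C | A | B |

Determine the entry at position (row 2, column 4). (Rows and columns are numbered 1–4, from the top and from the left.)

At row 1, column 3: row 1 has {A,C,D}; column 3 has {A,D}; that leaves B.
At row 2, column 2: row 2 has {A}; column 2 has {A,C,D}; that leaves B.
At row 2, column 3: row 2 has {A,B}; column 3 has {A,B,D}; that leaves C.
At row 2, column 4: row 2 has {A,B,C}; column 4 has {A,B,C}; that leaves D.

D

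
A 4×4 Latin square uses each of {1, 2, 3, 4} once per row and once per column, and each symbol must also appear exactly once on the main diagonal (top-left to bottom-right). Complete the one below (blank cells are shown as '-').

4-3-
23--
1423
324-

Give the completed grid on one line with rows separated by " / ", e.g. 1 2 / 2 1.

4 1 3 2 / 2 3 1 4 / 1 4 2 3 / 3 2 4 1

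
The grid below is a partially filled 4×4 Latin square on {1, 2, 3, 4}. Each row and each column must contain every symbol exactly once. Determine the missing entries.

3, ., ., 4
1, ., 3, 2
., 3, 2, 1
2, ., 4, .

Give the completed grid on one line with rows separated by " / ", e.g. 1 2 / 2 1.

(r1,c3) = 1
(r2,c2) = 4
(r3,c1) = 4
(r4,c2) = 1
(r4,c4) = 3
(r1,c2) = 2

3 2 1 4 / 1 4 3 2 / 4 3 2 1 / 2 1 4 3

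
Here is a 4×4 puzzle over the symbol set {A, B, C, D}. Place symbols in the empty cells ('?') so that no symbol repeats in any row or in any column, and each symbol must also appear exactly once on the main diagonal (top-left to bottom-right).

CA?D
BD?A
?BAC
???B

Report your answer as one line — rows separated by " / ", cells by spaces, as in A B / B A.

row 1 has {A,C,D}; column 3 has {A} — only B is left for (r1,c3).
row 2 has {A,B,D}; column 3 has {A,B} — only C is left for (r2,c3).
row 3 has {A,B,C}; column 1 has {B,C} — only D is left for (r3,c1).
row 4 has {B}; column 1 has {B,C,D} — only A is left for (r4,c1).
row 4 has {A,B}; column 2 has {A,B,D} — only C is left for (r4,c2).
row 4 has {A,B,C}; column 3 has {A,B,C} — only D is left for (r4,c3).

C A B D / B D C A / D B A C / A C D B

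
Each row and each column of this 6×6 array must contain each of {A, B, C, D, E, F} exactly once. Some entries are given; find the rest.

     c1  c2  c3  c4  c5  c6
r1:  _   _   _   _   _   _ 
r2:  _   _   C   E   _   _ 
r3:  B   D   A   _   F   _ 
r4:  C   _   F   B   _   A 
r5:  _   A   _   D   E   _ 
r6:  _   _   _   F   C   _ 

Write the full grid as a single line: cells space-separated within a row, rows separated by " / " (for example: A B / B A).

row 3 has {A,B,D,F}; column 4 has {B,D,E,F} — only C is left for (r3,c4).
row 3 has {A,B,C,D,F}; column 6 has {A} — only E is left for (r3,c6).
row 4 has {A,B,C,F}; column 2 has {A,D} — only E is left for (r4,c2).
row 4 has {A,B,C,E,F}; column 5 has {C,E,F} — only D is left for (r4,c5).
row 5 has {A,D,E}; column 1 has {B,C} — only F is left for (r5,c1).
row 5 has {A,D,E,F}; column 3 has {A,C,F} — only B is left for (r5,c3).
row 5 has {A,B,D,E,F}; column 6 has {A,E} — only C is left for (r5,c6).
row 6 has {C,F}; column 2 has {A,D,E} — only B is left for (r6,c2).
row 6 has {B,C,F}; column 6 has {A,C,E} — only D is left for (r6,c6).
row 1 is empty so far; column 4 has {B,C,D,E,F} — only A is left for (r1,c4).
row 1 has {A}; column 5 has {C,D,E,F} — only B is left for (r1,c5).
row 1 has {A,B}; column 6 has {A,C,D,E} — only F is left for (r1,c6).
row 2 has {C,E}; column 2 has {A,B,D,E} — only F is left for (r2,c2).
row 2 has {C,E,F}; column 5 has {B,C,D,E,F} — only A is left for (r2,c5).
row 2 has {A,C,E,F}; column 6 has {A,C,D,E,F} — only B is left for (r2,c6).
row 6 has {B,C,D,F}; column 3 has {A,B,C,F} — only E is left for (r6,c3).
row 1 has {A,B,F}; column 2 has {A,B,D,E,F} — only C is left for (r1,c2).
row 1 has {A,B,C,F}; column 3 has {A,B,C,E,F} — only D is left for (r1,c3).
row 2 has {A,B,C,E,F}; column 1 has {B,C,F} — only D is left for (r2,c1).
row 6 has {B,C,D,E,F}; column 1 has {B,C,D,F} — only A is left for (r6,c1).
row 1 has {A,B,C,D,F}; column 1 has {A,B,C,D,F} — only E is left for (r1,c1).

E C D A B F / D F C E A B / B D A C F E / C E F B D A / F A B D E C / A B E F C D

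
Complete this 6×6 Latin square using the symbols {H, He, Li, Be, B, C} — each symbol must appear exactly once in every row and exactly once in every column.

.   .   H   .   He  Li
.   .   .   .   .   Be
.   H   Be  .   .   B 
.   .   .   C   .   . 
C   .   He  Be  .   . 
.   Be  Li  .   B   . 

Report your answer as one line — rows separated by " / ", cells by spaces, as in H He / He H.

Be C H B He Li / B He C Li H Be / Li H Be He C B / H Li B C Be He / C B He Be Li H / He Be Li H B C

(r1,c4) = B
(r4,c3) = B
(r5,c6) = H
(r1,c1) = Be
(r1,c2) = C
(r2,c3) = C
(r4,c6) = He
(r5,c5) = Li
(r6,c6) = C
(r2,c5) = H
(r3,c5) = C
(r4,c2) = Li
(r4,c5) = Be
(r5,c2) = B
(r2,c2) = He
(r2,c4) = Li
(r3,c4) = He
(r4,c1) = H
(r6,c1) = He
(r6,c4) = H
(r2,c1) = B
(r3,c1) = Li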